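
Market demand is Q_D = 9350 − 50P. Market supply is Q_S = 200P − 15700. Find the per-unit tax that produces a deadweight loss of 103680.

In inverse form: demand P = 187 − 0.02Q, supply P = 78.5 + 0.005Q.
Competitive equilibrium: 187 − 0.02Q = 78.5 + 0.005Q → Q* = 4340, P* = 100.2.
A tax t gives ΔQ = t/0.025 and wedge t, so DWL = t²/0.05.
t²/0.05 = 103680 → t² = 5184 → t = 72.

72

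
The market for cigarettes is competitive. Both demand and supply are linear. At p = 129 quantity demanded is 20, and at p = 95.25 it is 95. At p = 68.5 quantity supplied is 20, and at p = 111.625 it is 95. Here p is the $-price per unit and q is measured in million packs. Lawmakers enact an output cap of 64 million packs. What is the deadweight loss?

$115.69 million

Demand slope = (95.25 − 129)/(95 − 20) = −0.45, so p = 138 − 0.45q.
Supply slope = (111.625 − 68.5)/(95 − 20) = 0.575, so p = 57 + 0.575q.
Competitive equilibrium: 138 − 0.45q = 57 + 0.575q → q* = 79.0244, p* = 102.439.
At q = 64: demand price = 138 − 0.45·64 = 109.2; supply price = 57 + 0.575·64 = 93.8.
Δq = 79.0244 − 64 = 15.0244; wedge = 109.2 − 93.8 = 15.4.
Deadweight loss = ½ × 15.0244 × 15.4 = $115.69 million.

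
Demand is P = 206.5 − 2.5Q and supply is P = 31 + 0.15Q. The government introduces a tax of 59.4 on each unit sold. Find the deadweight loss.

Competitive equilibrium: 206.5 − 2.5Q = 31 + 0.15Q → Q* = 66.2264, P* = 40.934.
With the tax, the buyer price exceeds the seller price by 59.4: (206.5 − 2.5Q) − (31 + 0.15Q) = 59.4 → Q' = 43.8113.
ΔQ = 66.2264 − 43.8113 = 22.4151; the wedge equals the tax, 59.4.
The triangle = ½ × 22.4151 × 59.4 = 665.73.

665.73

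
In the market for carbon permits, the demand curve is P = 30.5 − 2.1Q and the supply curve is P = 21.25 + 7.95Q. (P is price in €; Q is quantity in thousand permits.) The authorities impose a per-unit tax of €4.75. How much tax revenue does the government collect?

€2.13 thousand

Competitive equilibrium: 30.5 − 2.1Q = 21.25 + 7.95Q → Q* = 0.9204, P* = 28.5672.
With the tax, the buyer price exceeds the seller price by 4.75: (30.5 − 2.1Q) − (21.25 + 7.95Q) = 4.75 → Q' = 0.4478.
Tax revenue = 4.75 × 0.4478 = €2.13 thousand.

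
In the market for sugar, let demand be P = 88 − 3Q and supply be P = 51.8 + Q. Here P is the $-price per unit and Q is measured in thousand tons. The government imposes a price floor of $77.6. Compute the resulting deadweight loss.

Competitive equilibrium: 88 − 3Q = 51.8 + Q → Q* = 9.05, P* = 60.85.
At the floor P = 77.6, quantity demanded = (88 − 77.6)/3 = 3.4667.
Sellers' marginal cost at Q' = 3.4667: 51.8 + 1·3.4667 = 55.2667.
ΔQ = 9.05 − 3.4667 = 5.5833; wedge = 77.6 − 55.2667 = 22.3333.
DWL = ½ × 5.5833 × 22.3333 = $62.35 thousand.

$62.35 thousand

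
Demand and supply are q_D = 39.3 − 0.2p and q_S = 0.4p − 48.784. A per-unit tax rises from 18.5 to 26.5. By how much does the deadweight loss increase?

In inverse form: demand p = 196.5 − 5q, supply p = 121.96 + 2.5q.
Competitive equilibrium: 196.5 − 5q = 121.96 + 2.5q → q* = 9.9387, p* = 146.8067.
For a per-unit tax t: Δq = t/7.5, so DWL = ½·t·(t/7.5) = t²/15.
At t = 18.5: DWL = 22.817. At t = 26.5: DWL = 46.817.
Increase = 46.817 − 22.817 = 24.

24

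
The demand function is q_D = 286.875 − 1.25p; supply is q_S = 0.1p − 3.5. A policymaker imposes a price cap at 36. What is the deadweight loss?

In inverse form: demand p = 229.5 − 0.8q, supply p = 35 + 10q.
Competitive equilibrium: 229.5 − 0.8q = 35 + 10q → q* = 18.00926, p* = 215.09259.
At the ceiling p = 36, quantity supplied = (36 − 35)/10 = 0.1.
Willingness to pay at q' = 0.1: 229.5 − 0.8·0.1 = 229.42.
Δq = 18.00926 − 0.1 = 17.90926; wedge = 229.42 − 36 = 193.42.
Welfare loss = ½ × 17.90926 × 193.42 = 1732.

1732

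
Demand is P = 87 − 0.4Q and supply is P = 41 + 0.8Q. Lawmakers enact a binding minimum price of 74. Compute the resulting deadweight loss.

Competitive equilibrium: 87 − 0.4Q = 41 + 0.8Q → Q* = 38.3333, P* = 71.6667.
At the floor P = 74, quantity demanded = (87 − 74)/0.4 = 32.5.
Sellers' marginal cost at Q' = 32.5: 41 + 0.8·32.5 = 67.
ΔQ = 38.3333 − 32.5 = 5.8333; wedge = 74 − 67 = 7.
Welfare loss = ½ × 5.8333 × 7 = 20.42.

20.42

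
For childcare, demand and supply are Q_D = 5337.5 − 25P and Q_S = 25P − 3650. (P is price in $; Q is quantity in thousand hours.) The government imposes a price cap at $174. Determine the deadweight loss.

In inverse form: demand P = 213.5 − 0.04Q, supply P = 146 + 0.04Q.
Competitive equilibrium: 213.5 − 0.04Q = 146 + 0.04Q → Q* = 843.75, P* = 179.75.
At the ceiling P = 174, quantity supplied = (174 − 146)/0.04 = 700.
Willingness to pay at Q' = 700: 213.5 − 0.04·700 = 185.5.
ΔQ = 843.75 − 700 = 143.75; wedge = 185.5 − 174 = 11.5.
The triangle = ½ × 143.75 × 11.5 = $826.56 thousand.

$826.56 thousand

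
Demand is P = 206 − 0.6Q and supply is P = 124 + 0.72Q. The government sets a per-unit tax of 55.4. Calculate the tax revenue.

1116.39

Competitive equilibrium: 206 − 0.6Q = 124 + 0.72Q → Q* = 62.1212, P* = 168.7273.
With the tax, the buyer price exceeds the seller price by 55.4: (206 − 0.6Q) − (124 + 0.72Q) = 55.4 → Q' = 20.1515.
Tax revenue = 55.4 × 20.1515 = 1116.39.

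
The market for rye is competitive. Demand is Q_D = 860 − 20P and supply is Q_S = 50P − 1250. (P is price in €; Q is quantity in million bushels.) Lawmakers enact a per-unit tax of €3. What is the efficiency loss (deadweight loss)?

In inverse form: demand P = 43 − 0.05Q, supply P = 25 + 0.02Q.
Competitive equilibrium: 43 − 0.05Q = 25 + 0.02Q → Q* = 257.1429, P* = 30.1429.
With the tax, the buyer price exceeds the seller price by 3: (43 − 0.05Q) − (25 + 0.02Q) = 3 → Q' = 214.2857.
ΔQ = 257.1429 − 214.2857 = 42.8572; the wedge equals the tax, 3.
Deadweight loss = ½ × 42.8572 × 3 = €64.29 million.

€64.29 million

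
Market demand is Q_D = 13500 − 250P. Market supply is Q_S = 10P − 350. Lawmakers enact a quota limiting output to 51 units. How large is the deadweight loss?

901.83

In inverse form: demand P = 54 − 0.004Q, supply P = 35 + 0.1Q.
Competitive equilibrium: 54 − 0.004Q = 35 + 0.1Q → Q* = 182.6923, P* = 53.2692.
At Q = 51: demand price = 54 − 0.004·51 = 53.796; supply price = 35 + 0.1·51 = 40.1.
ΔQ = 182.6923 − 51 = 131.6923; wedge = 53.796 − 40.1 = 13.696.
DWL = ½ × 131.6923 × 13.696 = 901.83.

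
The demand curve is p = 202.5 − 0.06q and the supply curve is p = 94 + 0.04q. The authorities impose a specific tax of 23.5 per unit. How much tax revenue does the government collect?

19975

Competitive equilibrium: 202.5 − 0.06q = 94 + 0.04q → q* = 1085, p* = 137.4.
With the tax, the buyer price exceeds the seller price by 23.5: (202.5 − 0.06q) − (94 + 0.04q) = 23.5 → q' = 850.
Tax revenue = 23.5 × 850 = 19975.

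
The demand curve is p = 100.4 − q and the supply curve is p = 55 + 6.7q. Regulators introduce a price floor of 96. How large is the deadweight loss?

8.62

Competitive equilibrium: 100.4 − q = 55 + 6.7q → q* = 5.8961, p* = 94.5039.
At the floor p = 96, quantity demanded = (100.4 − 96)/1 = 4.4.
Sellers' marginal cost at q' = 4.4: 55 + 6.7·4.4 = 84.48.
Δq = 5.8961 − 4.4 = 1.4961; wedge = 96 − 84.48 = 11.52.
DWL = ½ × 1.4961 × 11.52 = 8.62.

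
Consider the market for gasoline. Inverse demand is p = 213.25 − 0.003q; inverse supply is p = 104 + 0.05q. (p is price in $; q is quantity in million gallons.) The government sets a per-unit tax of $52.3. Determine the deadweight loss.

Competitive equilibrium: 213.25 − 0.003q = 104 + 0.05q → q* = 2061.3208, p* = 207.066.
With the tax, the buyer price exceeds the seller price by 52.3: (213.25 − 0.003q) − (104 + 0.05q) = 52.3 → q' = 1074.5283.
Δq = 2061.3208 − 1074.5283 = 986.7925; the wedge equals the tax, 52.3.
DWL = ½ × 986.7925 × 52.3 = $25804.62 million.

$25804.62 million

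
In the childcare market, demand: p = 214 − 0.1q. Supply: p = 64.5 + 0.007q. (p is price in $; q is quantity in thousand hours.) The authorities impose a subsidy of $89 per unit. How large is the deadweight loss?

$37014.02 thousand

Competitive equilibrium: 214 − 0.1q = 64.5 + 0.007q → q* = 1397.1963, p* = 74.2804.
The subsidy lowers effective supply by 89: p = 0.007q − 24.5.
New quantity: 214 − 0.1q = 0.007q − 24.5 → q' = 2228.972.
Overproduction Δq = 2228.972 − 1397.1963 = 831.7757; wedge = subsidy = 89.
The triangle = ½ × 831.7757 × 89 = $37014.02 thousand.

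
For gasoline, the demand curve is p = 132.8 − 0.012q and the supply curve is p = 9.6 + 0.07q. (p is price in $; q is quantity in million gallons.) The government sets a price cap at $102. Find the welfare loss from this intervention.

$1364.64 million

Competitive equilibrium: 132.8 − 0.012q = 9.6 + 0.07q → q* = 1502.439, p* = 114.7707.
At the ceiling p = 102, quantity supplied = (102 − 9.6)/0.07 = 1320.
Willingness to pay at q' = 1320: 132.8 − 0.012·1320 = 116.96.
Δq = 1502.439 − 1320 = 182.439; wedge = 116.96 − 102 = 14.96.
Deadweight loss = ½ × 182.439 × 14.96 = $1364.64 million.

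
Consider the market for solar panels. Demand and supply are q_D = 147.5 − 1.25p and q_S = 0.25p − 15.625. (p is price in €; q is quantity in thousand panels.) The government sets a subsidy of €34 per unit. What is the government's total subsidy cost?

In inverse form: demand p = 118 − 0.8q, supply p = 62.5 + 4q.
Competitive equilibrium: 118 − 0.8q = 62.5 + 4q → q* = 11.5625, p* = 108.75.
The subsidy lowers effective supply by 34: p = 28.5 + 4q.
New quantity: 118 − 0.8q = 28.5 + 4q → q' = 18.6458.
Total subsidy cost = 34 × 18.6458 = €633.96 thousand.

€633.96 thousand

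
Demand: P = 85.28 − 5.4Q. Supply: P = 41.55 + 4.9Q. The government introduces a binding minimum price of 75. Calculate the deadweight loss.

Competitive equilibrium: 85.28 − 5.4Q = 41.55 + 4.9Q → Q* = 4.2456, P* = 62.3536.
At the floor P = 75, quantity demanded = (85.28 − 75)/5.4 = 1.9037.
Sellers' marginal cost at Q' = 1.9037: 41.55 + 4.9·1.9037 = 50.8781.
ΔQ = 4.2456 − 1.9037 = 2.3419; wedge = 75 − 50.8781 = 24.1219.
The triangle = ½ × 2.3419 × 24.1219 = 28.25.

28.25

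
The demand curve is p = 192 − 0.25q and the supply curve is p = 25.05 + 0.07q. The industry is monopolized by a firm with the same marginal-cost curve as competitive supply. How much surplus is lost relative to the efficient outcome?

8377.67

Competitive equilibrium: 192 − 0.25q = 25.05 + 0.07q → q* = 521.7188, p* = 61.5703.
Marginal revenue: MR = 192 − 0.5q. Set MR = MC: 192 − 0.5q = 25.05 + 0.07q → q_m = 292.8947.
Price p_m = 192 − 0.25·292.8947 = 118.7763; MC(q_m) = 25.05 + 0.07·292.8947 = 45.5526.
Competitive q* = 521.7188, so Δq = 228.8241; wedge = 118.7763 − 45.5526 = 73.2237.
Welfare loss = ½ × 228.8241 × 73.2237 = 8377.67.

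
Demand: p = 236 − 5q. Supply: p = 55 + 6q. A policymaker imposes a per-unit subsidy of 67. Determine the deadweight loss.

204.05

Competitive equilibrium: 236 − 5q = 55 + 6q → q* = 16.4545, p* = 153.7273.
The subsidy lowers effective supply by 67: p = 6q − 12.
New quantity: 236 − 5q = 6q − 12 → q' = 22.5455.
Overproduction Δq = 22.5455 − 16.4545 = 6.091; wedge = subsidy = 67.
Welfare loss = ½ × 6.091 × 67 = 204.05.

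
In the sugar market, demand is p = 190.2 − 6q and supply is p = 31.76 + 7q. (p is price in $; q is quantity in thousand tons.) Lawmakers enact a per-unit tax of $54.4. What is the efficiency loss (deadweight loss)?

Competitive equilibrium: 190.2 − 6q = 31.76 + 7q → q* = 12.1877, p* = 117.0738.
With the tax, the buyer price exceeds the seller price by 54.4: (190.2 − 6q) − (31.76 + 7q) = 54.4 → q' = 8.0031.
Δq = 12.1877 − 8.0031 = 4.1846; the wedge equals the tax, 54.4.
DWL = ½ × 4.1846 × 54.4 = $113.82 thousand.

$113.82 thousand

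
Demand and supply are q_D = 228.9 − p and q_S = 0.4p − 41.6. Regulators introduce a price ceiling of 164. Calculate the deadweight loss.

In inverse form: demand p = 228.9 − q, supply p = 104 + 2.5q.
Competitive equilibrium: 228.9 − q = 104 + 2.5q → q* = 35.6857, p* = 193.2143.
At the ceiling p = 164, quantity supplied = (164 − 104)/2.5 = 24.
Willingness to pay at q' = 24: 228.9 − 1·24 = 204.9.
Δq = 35.6857 − 24 = 11.6857; wedge = 204.9 − 164 = 40.9.
The triangle = ½ × 11.6857 × 40.9 = 238.97.

238.97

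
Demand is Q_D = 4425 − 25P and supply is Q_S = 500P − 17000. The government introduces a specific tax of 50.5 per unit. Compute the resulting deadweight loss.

30360.12

In inverse form: demand P = 177 − 0.04Q, supply P = 34 + 0.002Q.
Competitive equilibrium: 177 − 0.04Q = 34 + 0.002Q → Q* = 3404.7619, P* = 40.8095.
With the tax, the buyer price exceeds the seller price by 50.5: (177 − 0.04Q) − (34 + 0.002Q) = 50.5 → Q' = 2202.381.
ΔQ = 3404.7619 − 2202.381 = 1202.3809; the wedge equals the tax, 50.5.
The triangle = ½ × 1202.3809 × 50.5 = 30360.12.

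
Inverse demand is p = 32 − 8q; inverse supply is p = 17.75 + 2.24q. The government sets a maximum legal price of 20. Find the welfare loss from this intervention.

0.77

Competitive equilibrium: 32 − 8q = 17.75 + 2.24q → q* = 1.3916, p* = 20.8672.
At the ceiling p = 20, quantity supplied = (20 − 17.75)/2.24 = 1.0045.
Willingness to pay at q' = 1.0045: 32 − 8·1.0045 = 23.964.
Δq = 1.3916 − 1.0045 = 0.3871; wedge = 23.964 − 20 = 3.964.
DWL = ½ × 0.3871 × 3.964 = 0.77.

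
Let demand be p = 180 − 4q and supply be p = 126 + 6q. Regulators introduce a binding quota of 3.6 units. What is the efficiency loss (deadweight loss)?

Competitive equilibrium: 180 − 4q = 126 + 6q → q* = 5.4, p* = 158.4.
At q = 3.6: demand price = 180 − 4·3.6 = 165.6; supply price = 126 + 6·3.6 = 147.6.
Δq = 5.4 − 3.6 = 1.8; wedge = 165.6 − 147.6 = 18.
DWL = ½ × 1.8 × 18 = 16.20.

16.20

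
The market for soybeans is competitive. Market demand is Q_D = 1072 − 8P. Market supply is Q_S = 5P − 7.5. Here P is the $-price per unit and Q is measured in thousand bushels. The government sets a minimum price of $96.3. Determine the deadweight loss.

$1829.03 thousand

In inverse form: demand P = 134 − 0.125Q, supply P = 1.5 + 0.2Q.
Competitive equilibrium: 134 − 0.125Q = 1.5 + 0.2Q → Q* = 407.6923, P* = 83.0385.
At the floor P = 96.3, quantity demanded = (134 − 96.3)/0.125 = 301.6.
Sellers' marginal cost at Q' = 301.6: 1.5 + 0.2·301.6 = 61.82.
ΔQ = 407.6923 − 301.6 = 106.0923; wedge = 96.3 − 61.82 = 34.48.
Welfare loss = ½ × 106.0923 × 34.48 = $1829.03 thousand.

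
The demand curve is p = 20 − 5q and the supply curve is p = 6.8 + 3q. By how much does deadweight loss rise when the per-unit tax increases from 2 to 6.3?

Competitive equilibrium: 20 − 5q = 6.8 + 3q → q* = 1.65, p* = 11.75.
For a per-unit tax t: Δq = t/8, so DWL = ½·t·(t/8) = t²/16.
At t = 2: DWL = 0.25. At t = 6.3: DWL = 2.481.
Increase = 2.481 − 0.25 = 2.23.

2.23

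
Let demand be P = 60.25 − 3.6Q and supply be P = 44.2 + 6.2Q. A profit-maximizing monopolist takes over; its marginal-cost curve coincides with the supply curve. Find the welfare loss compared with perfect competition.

0.95

Competitive equilibrium: 60.25 − 3.6Q = 44.2 + 6.2Q → Q* = 1.6378, P* = 54.3541.
Marginal revenue: MR = 60.25 − 7.2Q. Set MR = MC: 60.25 − 7.2Q = 44.2 + 6.2Q → Q_m = 1.1978.
Price P_m = 60.25 − 3.6·1.1978 = 55.9379; MC(Q_m) = 44.2 + 6.2·1.1978 = 51.6264.
Competitive Q* = 1.6378, so ΔQ = 0.44; wedge = 55.9379 − 51.6264 = 4.3115.
The triangle = ½ × 0.44 × 4.3115 = 0.95.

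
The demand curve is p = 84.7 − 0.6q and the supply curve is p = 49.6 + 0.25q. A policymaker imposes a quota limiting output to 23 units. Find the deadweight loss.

142.24

Competitive equilibrium: 84.7 − 0.6q = 49.6 + 0.25q → q* = 41.2941, p* = 59.9235.
At q = 23: demand price = 84.7 − 0.6·23 = 70.9; supply price = 49.6 + 0.25·23 = 55.35.
Δq = 41.2941 − 23 = 18.2941; wedge = 70.9 − 55.35 = 15.55.
Deadweight loss = ½ × 18.2941 × 15.55 = 142.24.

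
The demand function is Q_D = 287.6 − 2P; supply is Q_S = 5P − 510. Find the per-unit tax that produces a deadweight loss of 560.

In inverse form: demand P = 143.8 − 0.5Q, supply P = 102 + 0.2Q.
Competitive equilibrium: 143.8 − 0.5Q = 102 + 0.2Q → Q* = 59.7143, P* = 113.9429.
A tax t gives ΔQ = t/0.7 and wedge t, so DWL = t²/1.4.
t²/1.4 = 560 → t² = 784 → t = 28.

28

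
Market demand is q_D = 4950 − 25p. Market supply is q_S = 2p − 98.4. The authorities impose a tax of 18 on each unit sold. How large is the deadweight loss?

300

In inverse form: demand p = 198 − 0.04q, supply p = 49.2 + 0.5q.
Competitive equilibrium: 198 − 0.04q = 49.2 + 0.5q → q* = 275.5556, p* = 186.9778.
With the tax, the buyer price exceeds the seller price by 18: (198 − 0.04q) − (49.2 + 0.5q) = 18 → q' = 242.2222.
Δq = 275.5556 − 242.2222 = 33.3334; the wedge equals the tax, 18.
Deadweight loss = ½ × 33.3334 × 18 = 300.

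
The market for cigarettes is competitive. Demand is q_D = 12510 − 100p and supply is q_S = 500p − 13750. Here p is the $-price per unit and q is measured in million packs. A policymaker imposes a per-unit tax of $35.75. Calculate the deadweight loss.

$53252.60 million

In inverse form: demand p = 125.1 − 0.01q, supply p = 27.5 + 0.002q.
Competitive equilibrium: 125.1 − 0.01q = 27.5 + 0.002q → q* = 8133.3333, p* = 43.7667.
With the tax, the buyer price exceeds the seller price by 35.75: (125.1 − 0.01q) − (27.5 + 0.002q) = 35.75 → q' = 5154.1667.
Δq = 8133.3333 − 5154.1667 = 2979.1666; the wedge equals the tax, 35.75.
DWL = ½ × 2979.1666 × 35.75 = $53252.60 million.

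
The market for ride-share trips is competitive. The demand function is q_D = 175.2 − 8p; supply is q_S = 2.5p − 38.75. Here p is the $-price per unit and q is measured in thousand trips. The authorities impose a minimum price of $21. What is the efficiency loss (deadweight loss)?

$6.54 thousand

In inverse form: demand p = 21.9 − 0.125q, supply p = 15.5 + 0.4q.
Competitive equilibrium: 21.9 − 0.125q = 15.5 + 0.4q → q* = 12.1905, p* = 20.3762.
At the floor p = 21, quantity demanded = (21.9 − 21)/0.125 = 7.2.
Sellers' marginal cost at q' = 7.2: 15.5 + 0.4·7.2 = 18.38.
Δq = 12.1905 − 7.2 = 4.9905; wedge = 21 − 18.38 = 2.62.
Deadweight loss = ½ × 4.9905 × 2.62 = $6.54 thousand.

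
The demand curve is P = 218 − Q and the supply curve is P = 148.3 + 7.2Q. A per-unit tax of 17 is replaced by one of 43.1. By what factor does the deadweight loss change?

Competitive equilibrium: 218 − Q = 148.3 + 7.2Q → Q* = 8.5, P* = 209.5.
For a per-unit tax t: ΔQ = t/8.2, so DWL = ½·t·(t/8.2) = t²/16.4.
At t = 17: DWL = 17.622. At t = 43.1: DWL = 113.269.
Ratio = (43.1/17)² = 6.428.

6.428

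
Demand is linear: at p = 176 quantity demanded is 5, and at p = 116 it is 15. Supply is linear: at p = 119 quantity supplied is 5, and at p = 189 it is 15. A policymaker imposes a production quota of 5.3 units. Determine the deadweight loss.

Demand slope = (116 − 176)/(15 − 5) = −6, so p = 206 − 6q.
Supply slope = (189 − 119)/(15 − 5) = 7, so p = 84 + 7q.
Competitive equilibrium: 206 − 6q = 84 + 7q → q* = 9.3846, p* = 149.6923.
At q = 5.3: demand price = 206 − 6·5.3 = 174.2; supply price = 84 + 7·5.3 = 121.1.
Δq = 9.3846 − 5.3 = 4.0846; wedge = 174.2 − 121.1 = 53.1.
DWL = ½ × 4.0846 × 53.1 = 108.45.

108.45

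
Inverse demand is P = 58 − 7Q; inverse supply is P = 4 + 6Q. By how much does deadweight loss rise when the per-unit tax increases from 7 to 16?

7.96

Competitive equilibrium: 58 − 7Q = 4 + 6Q → Q* = 4.1538, P* = 28.9231.
For a per-unit tax t: ΔQ = t/13, so DWL = ½·t·(t/13) = t²/26.
At t = 7: DWL = 1.885. At t = 16: DWL = 9.846.
Increase = 9.846 − 1.885 = 7.96.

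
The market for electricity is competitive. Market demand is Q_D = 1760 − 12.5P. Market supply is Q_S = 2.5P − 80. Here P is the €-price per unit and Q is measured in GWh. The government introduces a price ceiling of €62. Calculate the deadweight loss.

In inverse form: demand P = 140.8 − 0.08Q, supply P = 32 + 0.4Q.
Competitive equilibrium: 140.8 − 0.08Q = 32 + 0.4Q → Q* = 226.6667, P* = 122.6667.
At the ceiling P = 62, quantity supplied = (62 − 32)/0.4 = 75.
Willingness to pay at Q' = 75: 140.8 − 0.08·75 = 134.8.
ΔQ = 226.6667 − 75 = 151.6667; wedge = 134.8 − 62 = 72.8.
The triangle = ½ × 151.6667 × 72.8 = €5520.67.

€5520.67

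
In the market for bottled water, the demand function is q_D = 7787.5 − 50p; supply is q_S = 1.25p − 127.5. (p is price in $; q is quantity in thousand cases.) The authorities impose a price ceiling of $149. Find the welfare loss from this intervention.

In inverse form: demand p = 155.75 − 0.02q, supply p = 102 + 0.8q.
Competitive equilibrium: 155.75 − 0.02q = 102 + 0.8q → q* = 65.5488, p* = 154.439.
At the ceiling p = 149, quantity supplied = (149 − 102)/0.8 = 58.75.
Willingness to pay at q' = 58.75: 155.75 − 0.02·58.75 = 154.575.
Δq = 65.5488 − 58.75 = 6.7988; wedge = 154.575 − 149 = 5.575.
Deadweight loss = ½ × 6.7988 × 5.575 = $18.95 thousand.

$18.95 thousand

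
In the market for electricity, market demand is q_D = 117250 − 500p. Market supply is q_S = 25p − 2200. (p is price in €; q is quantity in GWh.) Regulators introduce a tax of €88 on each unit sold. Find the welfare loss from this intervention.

In inverse form: demand p = 234.5 − 0.002q, supply p = 88 + 0.04q.
Competitive equilibrium: 234.5 − 0.002q = 88 + 0.04q → q* = 3488.0952, p* = 227.5238.
With the tax, the buyer price exceeds the seller price by 88: (234.5 − 0.002q) − (88 + 0.04q) = 88 → q' = 1392.8571.
Δq = 3488.0952 − 1392.8571 = 2095.2381; the wedge equals the tax, 88.
Deadweight loss = ½ × 2095.2381 × 88 = €92190.48.

€92190.48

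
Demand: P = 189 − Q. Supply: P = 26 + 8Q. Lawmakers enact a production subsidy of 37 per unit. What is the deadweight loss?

Competitive equilibrium: 189 − Q = 26 + 8Q → Q* = 18.1111, P* = 170.8889.
The subsidy lowers effective supply by 37: P = 8Q − 11.
New quantity: 189 − Q = 8Q − 11 → Q' = 22.2222.
Overproduction ΔQ = 22.2222 − 18.1111 = 4.1111; wedge = subsidy = 37.
The triangle = ½ × 4.1111 × 37 = 76.06.

76.06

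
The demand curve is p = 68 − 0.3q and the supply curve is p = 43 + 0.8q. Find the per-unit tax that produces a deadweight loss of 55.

11

Competitive equilibrium: 68 − 0.3q = 43 + 0.8q → q* = 22.7273, p* = 61.1818.
A tax t gives Δq = t/1.1 and wedge t, so DWL = t²/2.2.
t²/2.2 = 55 → t² = 121 → t = 11.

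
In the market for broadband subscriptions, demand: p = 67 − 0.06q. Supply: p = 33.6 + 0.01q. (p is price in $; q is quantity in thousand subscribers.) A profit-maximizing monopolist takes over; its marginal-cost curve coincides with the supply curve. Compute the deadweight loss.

$1697.39 thousand

Competitive equilibrium: 67 − 0.06q = 33.6 + 0.01q → q* = 477.1429, p* = 38.3714.
Marginal revenue: MR = 67 − 0.12q. Set MR = MC: 67 − 0.12q = 33.6 + 0.01q → q_m = 256.9231.
Price p_m = 67 − 0.06·256.9231 = 51.5846; MC(q_m) = 33.6 + 0.01·256.9231 = 36.1692.
Competitive q* = 477.1429, so Δq = 220.2198; wedge = 51.5846 − 36.1692 = 15.4154.
Welfare loss = ½ × 220.2198 × 15.4154 = $1697.39 thousand.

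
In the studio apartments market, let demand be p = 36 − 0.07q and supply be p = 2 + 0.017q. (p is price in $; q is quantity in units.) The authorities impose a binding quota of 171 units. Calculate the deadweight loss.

Competitive equilibrium: 36 − 0.07q = 2 + 0.017q → q* = 390.8046, p* = 8.6437.
At q = 171: demand price = 36 − 0.07·171 = 24.03; supply price = 2 + 0.017·171 = 4.907.
Δq = 390.8046 − 171 = 219.8046; wedge = 24.03 − 4.907 = 19.123.
Deadweight loss = ½ × 219.8046 × 19.123 = $2101.66.

$2101.66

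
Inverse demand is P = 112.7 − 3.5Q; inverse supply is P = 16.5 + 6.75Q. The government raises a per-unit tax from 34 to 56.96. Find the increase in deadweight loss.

101.88

Competitive equilibrium: 112.7 − 3.5Q = 16.5 + 6.75Q → Q* = 9.3854, P* = 79.8512.
For a per-unit tax t: ΔQ = t/10.25, so DWL = ½·t·(t/10.25) = t²/20.5.
At t = 34: DWL = 56.39. At t = 56.96: DWL = 158.265.
Increase = 158.265 − 56.39 = 101.88.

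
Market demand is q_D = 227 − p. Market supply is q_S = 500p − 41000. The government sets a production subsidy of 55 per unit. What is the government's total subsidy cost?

10978.04

In inverse form: demand p = 227 − q, supply p = 82 + 0.002q.
Competitive equilibrium: 227 − q = 82 + 0.002q → q* = 144.7106, p* = 82.2894.
The subsidy lowers effective supply by 55: p = 27 + 0.002q.
New quantity: 227 − q = 27 + 0.002q → q' = 199.6008.
Total subsidy cost = 55 × 199.6008 = 10978.04.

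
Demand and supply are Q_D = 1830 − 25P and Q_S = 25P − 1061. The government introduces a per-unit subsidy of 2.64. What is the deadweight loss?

In inverse form: demand P = 73.2 − 0.04Q, supply P = 42.44 + 0.04Q.
Competitive equilibrium: 73.2 − 0.04Q = 42.44 + 0.04Q → Q* = 384.5, P* = 57.82.
The subsidy lowers effective supply by 2.64: P = 39.8 + 0.04Q.
New quantity: 73.2 − 0.04Q = 39.8 + 0.04Q → Q' = 417.5.
Overproduction ΔQ = 417.5 − 384.5 = 33; wedge = subsidy = 2.64.
Deadweight loss = ½ × 33 × 2.64 = 43.56.

43.56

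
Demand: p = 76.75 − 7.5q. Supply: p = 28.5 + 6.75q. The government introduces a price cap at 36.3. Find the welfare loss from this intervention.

Competitive equilibrium: 76.75 − 7.5q = 28.5 + 6.75q → q* = 3.386, p* = 51.3553.
At the ceiling p = 36.3, quantity supplied = (36.3 − 28.5)/6.75 = 1.1556.
Willingness to pay at q' = 1.1556: 76.75 − 7.5·1.1556 = 68.083.
Δq = 3.386 − 1.1556 = 2.2304; wedge = 68.083 − 36.3 = 31.783.
DWL = ½ × 2.2304 × 31.783 = 35.44.

35.44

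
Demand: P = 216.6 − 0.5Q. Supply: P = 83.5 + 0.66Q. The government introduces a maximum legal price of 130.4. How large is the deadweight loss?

Competitive equilibrium: 216.6 − 0.5Q = 83.5 + 0.66Q → Q* = 114.7414, P* = 159.2293.
At the ceiling P = 130.4, quantity supplied = (130.4 − 83.5)/0.66 = 71.0606.
Willingness to pay at Q' = 71.0606: 216.6 − 0.5·71.0606 = 181.0697.
ΔQ = 114.7414 − 71.0606 = 43.6808; wedge = 181.0697 − 130.4 = 50.6697.
Welfare loss = ½ × 43.6808 × 50.6697 = 1106.65.

1106.65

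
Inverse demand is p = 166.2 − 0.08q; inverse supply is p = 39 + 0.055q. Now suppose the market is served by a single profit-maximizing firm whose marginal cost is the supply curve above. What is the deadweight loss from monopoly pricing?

Competitive equilibrium: 166.2 − 0.08q = 39 + 0.055q → q* = 942.222222, p* = 90.822222.
Marginal revenue: MR = 166.2 − 0.16q. Set MR = MC: 166.2 − 0.16q = 39 + 0.055q → q_m = 591.627907.
Price p_m = 166.2 − 0.08·591.627907 = 118.869767; MC(q_m) = 39 + 0.055·591.627907 = 71.539535.
Competitive q* = 942.222222, so Δq = 350.594315; wedge = 118.869767 − 71.539535 = 47.330232.
Welfare loss = ½ × 350.594315 × 47.330232 = 8296.86.

8296.86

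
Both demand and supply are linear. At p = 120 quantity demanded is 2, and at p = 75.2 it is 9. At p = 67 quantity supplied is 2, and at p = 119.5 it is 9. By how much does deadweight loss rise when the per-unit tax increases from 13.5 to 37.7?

44.57

Demand slope = (75.2 − 120)/(9 − 2) = −6.4, so p = 132.8 − 6.4q.
Supply slope = (119.5 − 67)/(9 − 2) = 7.5, so p = 52 + 7.5q.
Competitive equilibrium: 132.8 − 6.4q = 52 + 7.5q → q* = 5.8129, p* = 95.5971.
For a per-unit tax t: Δq = t/13.9, so DWL = ½·t·(t/13.9) = t²/27.8.
At t = 13.5: DWL = 6.556. At t = 37.7: DWL = 51.126.
Increase = 51.126 − 6.556 = 44.57.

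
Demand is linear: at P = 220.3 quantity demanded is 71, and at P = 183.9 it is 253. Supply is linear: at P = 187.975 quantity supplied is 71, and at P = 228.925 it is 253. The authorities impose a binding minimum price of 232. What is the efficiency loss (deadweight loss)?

3847.54

Demand slope = (183.9 − 220.3)/(253 − 71) = −0.2, so P = 234.5 − 0.2Q.
Supply slope = (228.925 − 187.975)/(253 − 71) = 0.225, so P = 172 + 0.225Q.
Competitive equilibrium: 234.5 − 0.2Q = 172 + 0.225Q → Q* = 147.0588, P* = 205.0882.
At the floor P = 232, quantity demanded = (234.5 − 232)/0.2 = 12.5.
Sellers' marginal cost at Q' = 12.5: 172 + 0.225·12.5 = 174.8125.
ΔQ = 147.0588 − 12.5 = 134.5588; wedge = 232 − 174.8125 = 57.1875.
DWL = ½ × 134.5588 × 57.1875 = 3847.54.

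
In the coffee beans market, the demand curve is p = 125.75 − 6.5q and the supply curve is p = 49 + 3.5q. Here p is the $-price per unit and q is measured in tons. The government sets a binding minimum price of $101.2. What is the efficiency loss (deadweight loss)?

Competitive equilibrium: 125.75 − 6.5q = 49 + 3.5q → q* = 7.675, p* = 75.8625.
At the floor p = 101.2, quantity demanded = (125.75 − 101.2)/6.5 = 3.7769.
Sellers' marginal cost at q' = 3.7769: 49 + 3.5·3.7769 = 62.2192.
Δq = 7.675 − 3.7769 = 3.8981; wedge = 101.2 − 62.2192 = 38.9808.
Welfare loss = ½ × 3.8981 × 38.9808 = $75.98.

$75.98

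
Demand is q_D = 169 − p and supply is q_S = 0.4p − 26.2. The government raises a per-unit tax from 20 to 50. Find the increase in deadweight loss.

In inverse form: demand p = 169 − q, supply p = 65.5 + 2.5q.
Competitive equilibrium: 169 − q = 65.5 + 2.5q → q* = 29.5714, p* = 139.4286.
For a per-unit tax t: Δq = t/3.5, so DWL = ½·t·(t/3.5) = t²/7.
At t = 20: DWL = 57.143. At t = 50: DWL = 357.143.
Increase = 357.143 − 57.143 = 300.

300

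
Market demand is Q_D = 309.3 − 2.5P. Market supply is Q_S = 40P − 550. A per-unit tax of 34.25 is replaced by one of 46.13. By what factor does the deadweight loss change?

In inverse form: demand P = 123.72 − 0.4Q, supply P = 13.75 + 0.025Q.
Competitive equilibrium: 123.72 − 0.4Q = 13.75 + 0.025Q → Q* = 258.7529, P* = 20.2188.
For a per-unit tax t: ΔQ = t/0.425, so DWL = ½·t·(t/0.425) = t²/0.85.
At t = 34.25: DWL = 1380.074. At t = 46.13: DWL = 2503.502.
Ratio = (46.13/34.25)² = 1.814.

1.814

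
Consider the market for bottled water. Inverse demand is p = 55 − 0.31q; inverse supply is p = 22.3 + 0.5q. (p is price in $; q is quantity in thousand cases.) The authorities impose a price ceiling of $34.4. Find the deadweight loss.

$105.90 thousand

Competitive equilibrium: 55 − 0.31q = 22.3 + 0.5q → q* = 40.3704, p* = 42.4852.
At the ceiling p = 34.4, quantity supplied = (34.4 − 22.3)/0.5 = 24.2.
Willingness to pay at q' = 24.2: 55 − 0.31·24.2 = 47.498.
Δq = 40.3704 − 24.2 = 16.1704; wedge = 47.498 − 34.4 = 13.098.
Welfare loss = ½ × 16.1704 × 13.098 = $105.90 thousand.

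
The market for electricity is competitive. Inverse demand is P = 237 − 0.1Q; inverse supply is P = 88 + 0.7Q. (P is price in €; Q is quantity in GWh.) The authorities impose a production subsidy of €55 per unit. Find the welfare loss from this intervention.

€1890.625

Competitive equilibrium: 237 − 0.1Q = 88 + 0.7Q → Q* = 186.25, P* = 218.375.
The subsidy lowers effective supply by 55: P = 33 + 0.7Q.
New quantity: 237 − 0.1Q = 33 + 0.7Q → Q' = 255.
Overproduction ΔQ = 255 − 186.25 = 68.75; wedge = subsidy = 55.
Welfare loss = ½ × 68.75 × 55 = €1890.625.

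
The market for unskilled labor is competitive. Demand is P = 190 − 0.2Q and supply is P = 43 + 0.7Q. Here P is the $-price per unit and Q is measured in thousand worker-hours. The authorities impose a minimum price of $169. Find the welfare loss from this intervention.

$1531.25 thousand

Competitive equilibrium: 190 − 0.2Q = 43 + 0.7Q → Q* = 163.3333, P* = 157.3333.
At the floor P = 169, quantity demanded = (190 − 169)/0.2 = 105.
Sellers' marginal cost at Q' = 105: 43 + 0.7·105 = 116.5.
ΔQ = 163.3333 − 105 = 58.3333; wedge = 169 − 116.5 = 52.5.
DWL = ½ × 58.3333 × 52.5 = $1531.25 thousand.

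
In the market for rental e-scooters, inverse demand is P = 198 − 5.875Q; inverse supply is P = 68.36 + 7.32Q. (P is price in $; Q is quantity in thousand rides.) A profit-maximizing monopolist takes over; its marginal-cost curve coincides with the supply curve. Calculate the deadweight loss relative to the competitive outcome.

Competitive equilibrium: 198 − 5.875Q = 68.36 + 7.32Q → Q* = 9.8249, P* = 140.2785.
Marginal revenue: MR = 198 − 11.75Q. Set MR = MC: 198 − 11.75Q = 68.36 + 7.32Q → Q_m = 6.7981.
Price P_m = 198 − 5.875·6.7981 = 158.0612; MC(Q_m) = 68.36 + 7.32·6.7981 = 118.1221.
Competitive Q* = 9.8249, so ΔQ = 3.0268; wedge = 158.0612 − 118.1221 = 39.9391.
DWL = ½ × 3.0268 × 39.9391 = $60.44 thousand.

$60.44 thousand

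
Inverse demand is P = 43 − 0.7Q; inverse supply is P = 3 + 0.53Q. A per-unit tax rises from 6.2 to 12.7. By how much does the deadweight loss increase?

Competitive equilibrium: 43 − 0.7Q = 3 + 0.53Q → Q* = 32.5203, P* = 20.2358.
For a per-unit tax t: ΔQ = t/1.23, so DWL = ½·t·(t/1.23) = t²/2.46.
At t = 6.2: DWL = 15.626. At t = 12.7: DWL = 65.565.
Increase = 65.565 − 15.626 = 49.94.

49.94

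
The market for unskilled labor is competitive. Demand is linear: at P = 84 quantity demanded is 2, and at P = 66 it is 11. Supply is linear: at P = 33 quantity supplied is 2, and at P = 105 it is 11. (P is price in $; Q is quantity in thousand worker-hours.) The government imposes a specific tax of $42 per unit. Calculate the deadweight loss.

Demand slope = (66 − 84)/(11 − 2) = −2, so P = 88 − 2Q.
Supply slope = (105 − 33)/(11 − 2) = 8, so P = 17 + 8Q.
Competitive equilibrium: 88 − 2Q = 17 + 8Q → Q* = 7.1, P* = 73.8.
With the tax, the buyer price exceeds the seller price by 42: (88 − 2Q) − (17 + 8Q) = 42 → Q' = 2.9.
ΔQ = 7.1 − 2.9 = 4.2; the wedge equals the tax, 42.
The triangle = ½ × 4.2 × 42 = $88.20 thousand.

$88.20 thousand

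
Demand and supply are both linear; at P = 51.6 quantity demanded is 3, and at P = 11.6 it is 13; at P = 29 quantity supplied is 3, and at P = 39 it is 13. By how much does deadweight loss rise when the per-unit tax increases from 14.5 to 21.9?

Demand slope = (11.6 − 51.6)/(13 − 3) = −4, so P = 63.6 − 4Q.
Supply slope = (39 − 29)/(13 − 3) = 1, so P = 26 + Q.
Competitive equilibrium: 63.6 − 4Q = 26 + Q → Q* = 7.52, P* = 33.52.
For a per-unit tax t: ΔQ = t/5, so DWL = ½·t·(t/5) = t²/10.
At t = 14.5: DWL = 21.025. At t = 21.9: DWL = 47.961.
Increase = 47.961 − 21.025 = 26.936.

26.936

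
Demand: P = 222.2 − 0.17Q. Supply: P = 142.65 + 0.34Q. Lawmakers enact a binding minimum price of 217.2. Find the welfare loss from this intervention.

Competitive equilibrium: 222.2 − 0.17Q = 142.65 + 0.34Q → Q* = 155.9804, P* = 195.6833.
At the floor P = 217.2, quantity demanded = (222.2 − 217.2)/0.17 = 29.4118.
Sellers' marginal cost at Q' = 29.4118: 142.65 + 0.34·29.4118 = 152.65.
ΔQ = 155.9804 − 29.4118 = 126.5686; wedge = 217.2 − 152.65 = 64.55.
The triangle = ½ × 126.5686 × 64.55 = 4085.

4085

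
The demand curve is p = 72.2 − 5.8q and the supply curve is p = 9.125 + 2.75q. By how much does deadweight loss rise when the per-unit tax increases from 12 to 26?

31.11

Competitive equilibrium: 72.2 − 5.8q = 9.125 + 2.75q → q* = 7.3772, p* = 29.4123.
For a per-unit tax t: Δq = t/8.55, so DWL = ½·t·(t/8.55) = t²/17.1.
At t = 12: DWL = 8.421. At t = 26: DWL = 39.532.
Increase = 39.532 − 8.421 = 31.11.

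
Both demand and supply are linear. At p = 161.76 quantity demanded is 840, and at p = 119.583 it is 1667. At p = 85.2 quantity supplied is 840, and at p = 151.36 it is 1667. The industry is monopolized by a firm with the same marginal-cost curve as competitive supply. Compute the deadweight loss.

10435.65

Demand slope = (119.583 − 161.76)/(1667 − 840) = −0.051, so p = 204.6 − 0.051q.
Supply slope = (151.36 − 85.2)/(1667 − 840) = 0.08, so p = 18 + 0.08q.
Competitive equilibrium: 204.6 − 0.051q = 18 + 0.08q → q* = 1424.4275, p* = 131.9542.
Marginal revenue: MR = 204.6 − 0.102q. Set MR = MC: 204.6 − 0.102q = 18 + 0.08q → q_m = 1025.2747.
Price p_m = 204.6 − 0.051·1025.2747 = 152.311; MC(q_m) = 18 + 0.08·1025.2747 = 100.022.
Competitive q* = 1424.4275, so Δq = 399.1528; wedge = 152.311 − 100.022 = 52.289.
Welfare loss = ½ × 399.1528 × 52.289 = 10435.65.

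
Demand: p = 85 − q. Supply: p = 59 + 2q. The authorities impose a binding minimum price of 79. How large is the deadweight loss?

10.67

Competitive equilibrium: 85 − q = 59 + 2q → q* = 8.6667, p* = 76.3333.
At the floor p = 79, quantity demanded = (85 − 79)/1 = 6.
Sellers' marginal cost at q' = 6: 59 + 2·6 = 71.
Δq = 8.6667 − 6 = 2.6667; wedge = 79 − 71 = 8.
Deadweight loss = ½ × 2.6667 × 8 = 10.67.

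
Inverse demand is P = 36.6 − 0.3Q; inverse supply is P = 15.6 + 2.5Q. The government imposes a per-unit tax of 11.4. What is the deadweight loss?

Competitive equilibrium: 36.6 − 0.3Q = 15.6 + 2.5Q → Q* = 7.5, P* = 34.35.
With the tax, the buyer price exceeds the seller price by 11.4: (36.6 − 0.3Q) − (15.6 + 2.5Q) = 11.4 → Q' = 3.4286.
ΔQ = 7.5 − 3.4286 = 4.0714; the wedge equals the tax, 11.4.
DWL = ½ × 4.0714 × 11.4 = 23.21.

23.21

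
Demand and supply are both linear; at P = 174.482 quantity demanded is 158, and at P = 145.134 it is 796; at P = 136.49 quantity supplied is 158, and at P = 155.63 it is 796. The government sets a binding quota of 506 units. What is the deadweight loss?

876.74

Demand slope = (145.134 − 174.482)/(796 − 158) = −0.046, so P = 181.75 − 0.046Q.
Supply slope = (155.63 − 136.49)/(796 − 158) = 0.03, so P = 131.75 + 0.03Q.
Competitive equilibrium: 181.75 − 0.046Q = 131.75 + 0.03Q → Q* = 657.8947, P* = 151.4868.
At Q = 506: demand price = 181.75 − 0.046·506 = 158.474; supply price = 131.75 + 0.03·506 = 146.93.
ΔQ = 657.8947 − 506 = 151.8947; wedge = 158.474 − 146.93 = 11.544.
Deadweight loss = ½ × 151.8947 × 11.544 = 876.74.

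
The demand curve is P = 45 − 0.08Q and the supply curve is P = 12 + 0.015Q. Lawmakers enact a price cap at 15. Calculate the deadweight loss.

1031.58

Competitive equilibrium: 45 − 0.08Q = 12 + 0.015Q → Q* = 347.3684, P* = 17.2105.
At the ceiling P = 15, quantity supplied = (15 − 12)/0.015 = 200.
Willingness to pay at Q' = 200: 45 − 0.08·200 = 29.
ΔQ = 347.3684 − 200 = 147.3684; wedge = 29 − 15 = 14.
The triangle = ½ × 147.3684 × 14 = 1031.58.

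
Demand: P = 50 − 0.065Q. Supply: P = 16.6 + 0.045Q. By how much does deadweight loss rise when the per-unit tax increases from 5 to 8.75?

Competitive equilibrium: 50 − 0.065Q = 16.6 + 0.045Q → Q* = 303.6364, P* = 30.2636.
For a per-unit tax t: ΔQ = t/0.11, so DWL = ½·t·(t/0.11) = t²/0.22.
At t = 5: DWL = 113.636. At t = 8.75: DWL = 348.011.
Increase = 348.011 − 113.636 = 234.375.

234.375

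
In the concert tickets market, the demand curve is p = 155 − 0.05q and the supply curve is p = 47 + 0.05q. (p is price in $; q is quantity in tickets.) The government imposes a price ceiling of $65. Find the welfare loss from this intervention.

Competitive equilibrium: 155 − 0.05q = 47 + 0.05q → q* = 1080, p* = 101.
At the ceiling p = 65, quantity supplied = (65 − 47)/0.05 = 360.
Willingness to pay at q' = 360: 155 − 0.05·360 = 137.
Δq = 1080 − 360 = 720; wedge = 137 − 65 = 72.
Deadweight loss = ½ × 720 × 72 = $25920.

$25920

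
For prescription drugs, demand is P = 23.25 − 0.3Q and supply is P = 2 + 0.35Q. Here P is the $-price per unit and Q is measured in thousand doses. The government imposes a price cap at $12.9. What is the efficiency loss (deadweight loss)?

$0.78 thousand

Competitive equilibrium: 23.25 − 0.3Q = 2 + 0.35Q → Q* = 32.6923, P* = 13.4423.
At the ceiling P = 12.9, quantity supplied = (12.9 − 2)/0.35 = 31.1429.
Willingness to pay at Q' = 31.1429: 23.25 − 0.3·31.1429 = 13.9071.
ΔQ = 32.6923 − 31.1429 = 1.5494; wedge = 13.9071 − 12.9 = 1.0071.
The triangle = ½ × 1.5494 × 1.0071 = $0.78 thousand.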